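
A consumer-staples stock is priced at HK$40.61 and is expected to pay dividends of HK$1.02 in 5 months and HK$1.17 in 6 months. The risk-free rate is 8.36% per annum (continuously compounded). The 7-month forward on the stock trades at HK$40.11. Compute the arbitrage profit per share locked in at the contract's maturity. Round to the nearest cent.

HK$0.32 per share

PV(dividends) I = 1.02·e^(−0.0836·5/12) + 1.17·e^(−0.0836·6/12) = 2.1072
Fair forward F* = (S − I)·e^(rT) = (40.61 − 2.1072)·e^0.048767 = 38.5028 × 1.049976 = 40.4270
Market HK$40.11 < fair 40.4270: forward underpriced → reverse cash-and-carry (short the stock, invest proceeds at r, pay the dividends, go long the forward).
Profit at T = |F_mkt − F*| = |40.11 − 40.4270| = HK$0.32 per share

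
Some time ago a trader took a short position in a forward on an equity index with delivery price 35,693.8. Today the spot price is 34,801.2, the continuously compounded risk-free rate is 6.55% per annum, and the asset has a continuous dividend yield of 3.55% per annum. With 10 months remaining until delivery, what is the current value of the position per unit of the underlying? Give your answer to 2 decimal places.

10.99

Current fair forward for the remaining 10 months: F = S·e^((r − q)·T), (r − q) = 0.0655 − 0.0355 = 0.0300
F = 34801.2 · e^(0.0300 × 10/12) = 34801.2 × 1.02531512 = 35682.1966
Value of long forward = (F − K)·e^(−rT) = (35682.1966 − 35693.8) · e^(−0.0655·10/12)
= -11.6034 × 0.94687960 = -10.99
Short position value = −(long value) = 10.99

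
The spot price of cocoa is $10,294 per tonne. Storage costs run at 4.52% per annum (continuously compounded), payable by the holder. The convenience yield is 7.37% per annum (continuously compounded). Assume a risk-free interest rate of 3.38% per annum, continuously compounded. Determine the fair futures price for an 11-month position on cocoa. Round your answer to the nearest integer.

$10,344 per tonne

Net carry = r + u − y = 0.0338 + 0.0452 − 0.0737 = 0.0053
F = S·e^((r+u−y)T) = 10294 · e^(0.0053 × 11/12) = 10294 · e^0.004858
= 10294 × 1.004870 = $10,344 per tonne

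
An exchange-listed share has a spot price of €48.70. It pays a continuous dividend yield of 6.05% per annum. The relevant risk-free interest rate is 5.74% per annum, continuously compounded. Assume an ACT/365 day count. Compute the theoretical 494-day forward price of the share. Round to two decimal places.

F = S·e^((r − q)T) = 48.70 · e^((0.0574 − 0.0605) × 494/365)
= 48.70 · e^-0.004196 = 48.70 × 0.995813
F = €48.50

€48.50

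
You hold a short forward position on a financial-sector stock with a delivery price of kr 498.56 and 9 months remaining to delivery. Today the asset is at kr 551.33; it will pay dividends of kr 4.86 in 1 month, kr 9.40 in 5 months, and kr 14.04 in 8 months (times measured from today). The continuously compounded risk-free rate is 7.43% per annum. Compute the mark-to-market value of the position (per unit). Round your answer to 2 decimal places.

-kr 52.49

PV(remaining dividends) I = 4.86·e^(−0.0743·1/12) + 9.40·e^(−0.0743·5/12) + 14.04·e^(−0.0743·8/12) = 27.3049
Current forward F = (S − I)·e^(rT) = (551.33 − 27.3049)·e^(0.0743·9/12) = 524.0251 × 1.057307 = 554.0554
Value (long) = (F − K)·e^(−rT) = (554.0554 − 498.56) × 0.945799 = 52.4875
Short position value = −(long value) = -kr 52.49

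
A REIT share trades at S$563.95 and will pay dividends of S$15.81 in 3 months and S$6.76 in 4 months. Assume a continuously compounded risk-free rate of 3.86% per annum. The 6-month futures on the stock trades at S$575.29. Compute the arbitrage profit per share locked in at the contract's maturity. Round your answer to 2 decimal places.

S$23.12 per share

PV(dividends) I = 15.81·e^(−0.0386·3/12) + 6.76·e^(−0.0386·4/12) = 22.3317
Fair futures F* = (S − I)·e^(rT) = (563.95 − 22.3317)·e^0.019300 = 541.6183 × 1.019487 = 552.1728
Market S$575.29 > fair 552.1728: forward overpriced → cash-and-carry (borrow at r, buy the stock and collect the dividends, short the forward).
Profit at T = |F_mkt − F*| = |575.29 − 552.1728| = S$23.12 per share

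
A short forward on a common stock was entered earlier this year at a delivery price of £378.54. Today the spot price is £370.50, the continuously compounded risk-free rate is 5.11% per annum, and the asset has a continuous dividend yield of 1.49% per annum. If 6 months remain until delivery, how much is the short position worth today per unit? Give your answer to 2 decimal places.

Current fair forward for the remaining 6 months: F = S·e^((r − q)·T), (r − q) = 0.0511 − 0.0149 = 0.0362
F = 370.50 · e^(0.0362 × 6/12) = 370.50 × 1.018265 = 377.2672
Value of long forward = (F − K)·e^(−rT) = (377.2672 − 378.54) · e^(−0.0511·6/12)
= -1.2728 × 0.974774 = -1.24
Short position value = −(long value) = £1.24

£1.24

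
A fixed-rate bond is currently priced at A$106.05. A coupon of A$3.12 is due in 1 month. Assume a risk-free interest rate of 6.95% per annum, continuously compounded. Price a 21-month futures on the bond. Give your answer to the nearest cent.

A$116.26

PV(coupons) I = 3.12·e^(−0.0695·1/12)
I = 3.1020
F = (S − I)·e^(rT) = (106.05 − 3.1020) · e^(0.0695·21/12)
= 102.9480 · e^0.121625 = 102.9480 × 1.129331 = A$116.26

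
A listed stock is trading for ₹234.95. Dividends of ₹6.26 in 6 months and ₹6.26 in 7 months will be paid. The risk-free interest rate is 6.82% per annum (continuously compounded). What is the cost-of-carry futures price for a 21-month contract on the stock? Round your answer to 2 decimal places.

₹251.14

PV(dividends) I = 6.26·e^(−0.0682·6/12) + 6.26·e^(−0.0682·7/12)
I = 6.0501 + 6.0158 = 12.0659
F = (S − I)·e^(rT) = (234.95 − 12.0659) · e^(0.0682·21/12)
= 222.8841 · e^0.119350 = 222.8841 × 1.126764 = ₹251.14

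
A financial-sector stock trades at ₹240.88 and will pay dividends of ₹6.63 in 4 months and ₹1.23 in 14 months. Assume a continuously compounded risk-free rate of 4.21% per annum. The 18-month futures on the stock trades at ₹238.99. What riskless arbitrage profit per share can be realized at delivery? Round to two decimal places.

₹9.38 per share

PV(dividends) I = 6.63·e^(−0.0421·4/12) + 1.23·e^(−0.0421·14/12) = 7.7087
Fair futures F* = (S − I)·e^(rT) = (240.88 − 7.7087)·e^0.063150 = 233.1713 × 1.065187 = 248.3710
Market ₹238.99 < fair 248.3710: forward underpriced → reverse cash-and-carry (short the stock, invest proceeds at r, pay the dividends, go long the forward).
Profit at T = |F_mkt − F*| = |238.99 − 248.3710| = ₹9.38 per share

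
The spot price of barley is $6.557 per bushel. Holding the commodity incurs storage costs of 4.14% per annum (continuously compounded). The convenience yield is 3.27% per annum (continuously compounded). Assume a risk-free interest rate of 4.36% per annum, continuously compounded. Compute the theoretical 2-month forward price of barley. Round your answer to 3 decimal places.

Net carry = r + u − y = 0.0436 + 0.0414 − 0.0327 = 0.0523
F = S·e^((r+u−y)T) = 6.557 · e^(0.0523 × 2/12) = 6.557 · e^0.008717
= 6.557 × 1.008755 = $6.614 per bushel

$6.614 per bushel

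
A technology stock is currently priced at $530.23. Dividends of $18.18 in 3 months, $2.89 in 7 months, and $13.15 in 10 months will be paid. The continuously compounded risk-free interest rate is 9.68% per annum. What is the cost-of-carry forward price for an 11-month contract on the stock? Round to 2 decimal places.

$543.80

PV(dividends) I = 18.18·e^(−0.0968·3/12) + 2.89·e^(−0.0968·7/12) + 13.15·e^(−0.0968·10/12)
I = 17.7453 + 2.7313 + 12.1309 = 32.6075
F = (S − I)·e^(rT) = (530.23 − 32.6075) · e^(0.0968·11/12)
= 497.6225 · e^0.088733 = 497.6225 × 1.092789 = $543.80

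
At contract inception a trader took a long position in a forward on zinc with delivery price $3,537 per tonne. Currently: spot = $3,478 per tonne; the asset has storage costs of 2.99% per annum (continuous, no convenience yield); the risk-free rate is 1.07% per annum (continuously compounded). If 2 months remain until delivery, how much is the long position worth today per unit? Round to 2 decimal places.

-$35.32 per tonne

Current fair forward for the remaining 2 months: F = S·e^((r + u)·T), (r + u) = 0.0107 + 0.0299 = 0.0406
F = 3478 · e^(0.0406 × 2/12) = 3478 × 1.00678961 = 3501.6143
Value of long forward = (F − K)·e^(−rT) = (3501.6143 − 3537) · e^(−0.0107·2/12)
= -35.3857 × 0.99821826 = -35.32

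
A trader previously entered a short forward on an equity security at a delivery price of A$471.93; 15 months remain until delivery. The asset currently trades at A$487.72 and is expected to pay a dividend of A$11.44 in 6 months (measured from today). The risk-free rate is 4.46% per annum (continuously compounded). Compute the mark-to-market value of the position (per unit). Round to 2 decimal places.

-A$30.19

PV(remaining dividends) I = 11.44·e^(−0.0446·6/12) = 11.1877
Current forward F = (S − I)·e^(rT) = (487.72 − 11.1877)·e^(0.0446·15/12) = 476.5323 × 1.057333 = 503.8533
Value (long) = (F − K)·e^(−rT) = (503.8533 − 471.93) × 0.945776 = 30.1923
Short position value = −(long value) = -A$30.19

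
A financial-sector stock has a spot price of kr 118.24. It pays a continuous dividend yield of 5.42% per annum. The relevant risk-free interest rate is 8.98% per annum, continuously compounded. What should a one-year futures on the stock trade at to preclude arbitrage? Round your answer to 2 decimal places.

kr 122.53

F = S·e^((r − q)T) = 118.24 · e^((0.0898 − 0.0542) × 12/12)
= 118.24 · e^0.035600 = 118.24 × 1.036241
F = kr 122.53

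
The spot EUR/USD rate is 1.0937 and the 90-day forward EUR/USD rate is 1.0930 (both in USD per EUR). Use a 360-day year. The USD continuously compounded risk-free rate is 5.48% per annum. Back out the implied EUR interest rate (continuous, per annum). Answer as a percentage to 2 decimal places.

F = S·e^((r_USD − r_EUR)T) ⇒ r_EUR = r_USD − ln(F/S)/T
ln(1.0930/1.0937) = -0.000640; /(90/360) = -0.002560
r_EUR = 0.0548 + 0.002560 = 0.057360
r_EUR = 5.74%

5.74%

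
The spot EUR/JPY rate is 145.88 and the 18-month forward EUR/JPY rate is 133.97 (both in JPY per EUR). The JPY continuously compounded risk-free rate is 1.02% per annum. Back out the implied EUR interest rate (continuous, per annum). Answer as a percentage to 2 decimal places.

F = S·e^((r_JPY − r_EUR)T) ⇒ r_EUR = r_JPY − ln(F/S)/T
ln(133.97/145.88) = -0.085168; /(18/12) = -0.056779
r_EUR = 0.0102 + 0.056779 = 0.066979
r_EUR = 6.70%

6.70%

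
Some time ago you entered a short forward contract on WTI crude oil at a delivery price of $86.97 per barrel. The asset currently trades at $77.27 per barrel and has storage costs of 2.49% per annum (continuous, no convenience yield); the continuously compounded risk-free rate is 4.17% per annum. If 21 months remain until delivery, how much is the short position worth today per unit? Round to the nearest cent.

$0.14 per barrel

Current fair forward for the remaining 21 months: F = S·e^((r + u)·T), (r + u) = 0.0417 + 0.0249 = 0.0666
F = 77.27 · e^(0.0666 × 21/12) = 77.27 × 1.123614 = 86.8217
Value of long forward = (F − K)·e^(−rT) = (86.8217 − 86.97) · e^(−0.0417·21/12)
= -0.1483 × 0.929624 = -0.14
Short position value = −(long value) = $0.14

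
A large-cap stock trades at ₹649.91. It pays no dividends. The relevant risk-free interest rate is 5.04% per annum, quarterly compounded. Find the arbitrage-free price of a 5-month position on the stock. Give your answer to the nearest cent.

F = S · (1+r/4)^(4T)
= 649.91 × 1.021088
F = ₹663.62

₹663.62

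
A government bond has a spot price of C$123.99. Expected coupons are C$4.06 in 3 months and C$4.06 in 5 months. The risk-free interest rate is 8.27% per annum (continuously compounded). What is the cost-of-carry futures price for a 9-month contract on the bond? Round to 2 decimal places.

PV(coupons) I = 4.06·e^(−0.0827·3/12) + 4.06·e^(−0.0827·5/12)
I = 3.9769 + 3.9225 = 7.8994
F = (S − I)·e^(rT) = (123.99 − 7.8994) · e^(0.0827·9/12)
= 116.0906 · e^0.062025 = 116.0906 × 1.063989 = C$123.52

C$123.52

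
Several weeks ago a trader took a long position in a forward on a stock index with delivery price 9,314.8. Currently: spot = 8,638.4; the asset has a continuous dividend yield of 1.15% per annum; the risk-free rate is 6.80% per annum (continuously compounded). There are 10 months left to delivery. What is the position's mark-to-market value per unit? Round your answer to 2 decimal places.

-245.63

Current fair forward for the remaining 10 months: F = S·e^((r − q)·T), (r − q) = 0.0680 − 0.0115 = 0.0565
F = 8638.4 · e^(0.0565 × 10/12) = 8638.4 × 1.04820936 = 9054.8517
Value of long forward = (F − K)·e^(−rT) = (9054.8517 − 9314.8) · e^(−0.0680·10/12)
= -259.9483 × 0.94490899 = -245.63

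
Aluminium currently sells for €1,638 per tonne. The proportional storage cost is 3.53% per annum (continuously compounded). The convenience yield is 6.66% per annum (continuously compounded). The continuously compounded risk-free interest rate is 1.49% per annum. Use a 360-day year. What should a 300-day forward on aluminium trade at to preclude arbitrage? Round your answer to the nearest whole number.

€1,616 per tonne

Net carry = r + u − y = 0.0149 + 0.0353 − 0.0666 = -0.0164
F = S·e^((r+u−y)T) = 1638 · e^(-0.0164 × 300/360) = 1638 · e^-0.013667
= 1638 × 0.986426 = €1,616 per tonne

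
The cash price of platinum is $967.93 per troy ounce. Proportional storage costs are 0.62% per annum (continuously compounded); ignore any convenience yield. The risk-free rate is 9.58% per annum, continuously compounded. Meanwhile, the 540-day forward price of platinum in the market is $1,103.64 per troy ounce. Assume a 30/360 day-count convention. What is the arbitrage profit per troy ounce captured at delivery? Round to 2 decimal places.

Fair forward: F* = S·e^(carry·T), with carry = (r + u) = 0.0958 + 0.0062 = 0.1020
F* = 967.93 · e^(0.1020 × 540/360) = 967.93 · e^0.153000 = 967.93 × 1.165325 = $1127.9530
Market $1103.64 < fair $1127.9530: forward underpriced → reverse cash-and-carry (short spot, go long the forward).
At maturity, profit = |F_mkt − F*| = |1103.64 − 1127.9530| = $24.31 per troy ounce

$24.31 per troy ounce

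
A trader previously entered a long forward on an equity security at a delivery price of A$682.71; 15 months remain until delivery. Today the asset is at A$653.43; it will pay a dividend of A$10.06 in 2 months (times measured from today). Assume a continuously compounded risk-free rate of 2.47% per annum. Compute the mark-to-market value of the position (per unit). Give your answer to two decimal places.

-A$18.54

PV(remaining dividends) I = 10.06·e^(−0.0247·2/12) = 10.0187
Current forward F = (S − I)·e^(rT) = (653.43 − 10.0187)·e^(0.0247·15/12) = 643.4113 × 1.031357 = 663.5867
Value (long) = (F − K)·e^(−rT) = (663.5867 − 682.71) × 0.969597 = -18.5419
Value = -A$18.54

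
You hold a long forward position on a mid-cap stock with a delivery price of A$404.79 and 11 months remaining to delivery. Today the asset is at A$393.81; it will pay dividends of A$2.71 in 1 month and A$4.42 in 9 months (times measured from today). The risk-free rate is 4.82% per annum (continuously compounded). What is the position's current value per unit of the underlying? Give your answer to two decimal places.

PV(remaining dividends) I = 2.71·e^(−0.0482·1/12) + 4.42·e^(−0.0482·9/12) = 6.9622
Current forward F = (S − I)·e^(rT) = (393.81 − 6.9622)·e^(0.0482·11/12) = 386.8478 × 1.045174 = 404.3233
Value (long) = (F − K)·e^(−rT) = (404.3233 − 404.79) × 0.956779 = -0.4465
Value = -A$0.45

-A$0.45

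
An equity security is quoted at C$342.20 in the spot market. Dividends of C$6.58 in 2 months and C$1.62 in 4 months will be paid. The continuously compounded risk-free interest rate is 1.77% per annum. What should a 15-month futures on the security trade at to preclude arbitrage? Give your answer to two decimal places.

PV(dividends) I = 6.58·e^(−0.0177·2/12) + 1.62·e^(−0.0177·4/12)
I = 6.5606 + 1.6105 = 8.1711
F = (S − I)·e^(rT) = (342.20 − 8.1711) · e^(0.0177·15/12)
= 334.0289 · e^0.022125 = 334.0289 × 1.022372 = C$341.50

C$341.50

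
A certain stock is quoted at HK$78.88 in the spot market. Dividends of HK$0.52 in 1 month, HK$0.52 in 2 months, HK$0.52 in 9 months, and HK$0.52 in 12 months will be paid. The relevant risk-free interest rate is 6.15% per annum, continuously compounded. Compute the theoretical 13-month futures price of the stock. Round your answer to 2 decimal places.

HK$82.16

PV(dividends) I = 0.52·e^(−0.0615·1/12) + 0.52·e^(−0.0615·2/12) + 0.52·e^(−0.0615·9/12) + 0.52·e^(−0.0615·12/12)
I = 0.5173 + 0.5147 + 0.4966 + 0.4890 = 2.0176
F = (S − I)·e^(rT) = (78.88 − 2.0176) · e^(0.0615·13/12)
= 76.8624 · e^0.066625 = 76.8624 × 1.068895 = HK$82.16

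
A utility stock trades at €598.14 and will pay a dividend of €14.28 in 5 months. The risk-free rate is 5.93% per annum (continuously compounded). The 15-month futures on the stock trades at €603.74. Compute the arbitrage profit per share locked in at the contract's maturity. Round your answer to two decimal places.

€25.42 per share

PV(dividends) I = 14.28·e^(−0.0593·5/12) = 13.9315
Fair futures F* = (S − I)·e^(rT) = (598.14 − 13.9315)·e^0.074125 = 584.2085 × 1.076941 = 629.1581
Market €603.74 < fair 629.1581: forward underpriced → reverse cash-and-carry (short the stock, invest proceeds at r, pay the dividends, go long the forward).
Profit at T = |F_mkt − F*| = |603.74 − 629.1581| = €25.42 per share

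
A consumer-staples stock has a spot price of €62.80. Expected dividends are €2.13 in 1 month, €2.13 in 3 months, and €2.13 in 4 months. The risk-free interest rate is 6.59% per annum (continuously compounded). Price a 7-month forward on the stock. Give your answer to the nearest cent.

€58.72

PV(dividends) I = 2.13·e^(−0.0659·1/12) + 2.13·e^(−0.0659·3/12) + 2.13·e^(−0.0659·4/12)
I = 2.1183 + 2.0952 + 2.0837 = 6.2972
F = (S − I)·e^(rT) = (62.80 − 6.2972) · e^(0.0659·7/12)
= 56.5028 · e^0.038442 = 56.5028 × 1.039190 = €58.72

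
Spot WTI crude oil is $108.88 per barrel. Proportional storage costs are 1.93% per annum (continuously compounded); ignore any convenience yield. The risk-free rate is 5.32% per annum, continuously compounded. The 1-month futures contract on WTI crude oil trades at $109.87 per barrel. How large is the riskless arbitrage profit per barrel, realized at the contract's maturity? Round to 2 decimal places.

Fair futures: F* = S·e^(carry·T), with carry = (r + u) = 0.0532 + 0.0193 = 0.0725
F* = 108.88 · e^(0.0725 × 1/12) = 108.88 · e^0.006042 = 108.88 × 1.006060 = $109.5398
Market $109.87 > fair $109.5398: forward overpriced → cash-and-carry (buy spot, short the forward).
At maturity, profit = |F_mkt − F*| = |109.87 − 109.5398| = $0.33 per barrel

$0.33 per barrel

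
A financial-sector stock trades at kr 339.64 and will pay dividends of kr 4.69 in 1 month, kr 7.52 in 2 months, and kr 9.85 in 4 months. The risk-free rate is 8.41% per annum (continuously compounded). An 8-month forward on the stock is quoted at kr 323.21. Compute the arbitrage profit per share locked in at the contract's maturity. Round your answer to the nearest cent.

kr 13.12 per share

PV(dividends) I = 4.69·e^(−0.0841·1/12) + 7.52·e^(−0.0841·2/12) + 9.85·e^(−0.0841·4/12) = 21.6503
Fair forward F* = (S − I)·e^(rT) = (339.64 − 21.6503)·e^0.056067 = 317.9897 × 1.057669 = 336.3278
Market kr 323.21 < fair 336.3278: forward underpriced → reverse cash-and-carry (short the stock, invest proceeds at r, pay the dividends, go long the forward).
Profit at T = |F_mkt − F*| = |323.21 − 336.3278| = kr 13.12 per share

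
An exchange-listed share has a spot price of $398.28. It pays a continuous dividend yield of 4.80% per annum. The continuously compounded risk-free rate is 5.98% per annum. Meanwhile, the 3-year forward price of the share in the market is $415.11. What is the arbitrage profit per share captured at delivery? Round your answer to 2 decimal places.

Fair forward: F* = S·e^(carry·T), with carry = (r − q) = 0.0598 − 0.0480 = 0.0118
F* = 398.28 · e^(0.0118 × 3) = 398.28 · e^0.035400 = 398.28 × 1.036034 = $412.6316
Market $415.11 > fair $412.6316: forward overpriced → cash-and-carry (buy spot, short the forward).
At maturity, profit = |F_mkt − F*| = |415.11 − 412.6316| = $2.48 per share

$2.48 per share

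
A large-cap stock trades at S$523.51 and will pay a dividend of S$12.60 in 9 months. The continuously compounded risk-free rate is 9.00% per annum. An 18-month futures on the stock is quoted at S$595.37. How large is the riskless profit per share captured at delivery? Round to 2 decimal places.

S$9.67 per share

PV(dividends) I = 12.60·e^(−0.0900·9/12) = 11.7776
Fair futures F* = (S − I)·e^(rT) = (523.51 − 11.7776)·e^0.135000 = 511.7324 × 1.144537 = 585.6967
Market S$595.37 > fair 585.6967: forward overpriced → cash-and-carry (borrow at r, buy the stock and collect the dividends, short the forward).
Profit at T = |F_mkt − F*| = |595.37 − 585.6967| = S$9.67 per share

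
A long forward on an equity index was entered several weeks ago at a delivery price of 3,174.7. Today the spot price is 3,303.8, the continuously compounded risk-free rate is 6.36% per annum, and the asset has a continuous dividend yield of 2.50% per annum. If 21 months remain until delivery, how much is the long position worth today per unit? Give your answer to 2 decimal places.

Current fair forward for the remaining 21 months: F = S·e^((r − q)·T), (r − q) = 0.0636 − 0.0250 = 0.0386
F = 3303.8 · e^(0.0386 × 21/12) = 3303.8 × 1.06988375 = 3534.6819
Value of long forward = (F − K)·e^(−rT) = (3534.6819 − 3174.7) · e^(−0.0636·21/12)
= 359.9819 × 0.89467031 = 322.07

322.07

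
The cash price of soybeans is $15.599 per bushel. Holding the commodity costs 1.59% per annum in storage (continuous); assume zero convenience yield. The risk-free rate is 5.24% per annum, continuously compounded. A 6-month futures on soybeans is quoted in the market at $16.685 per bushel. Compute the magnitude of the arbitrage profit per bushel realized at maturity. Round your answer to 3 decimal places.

Fair futures: F* = S·e^(carry·T), with carry = (r + u) = 0.0524 + 0.0159 = 0.0683
F* = 15.599 · e^(0.0683 × 6/12) = 15.599 · e^0.034150 = 15.599 × 1.034740 = $16.1409
Market $16.685 > fair $16.1409: forward overpriced → cash-and-carry (buy spot, short the forward).
At maturity, profit = |F_mkt − F*| = |16.685 − 16.1409| = $0.544 per bushel

$0.544 per bushel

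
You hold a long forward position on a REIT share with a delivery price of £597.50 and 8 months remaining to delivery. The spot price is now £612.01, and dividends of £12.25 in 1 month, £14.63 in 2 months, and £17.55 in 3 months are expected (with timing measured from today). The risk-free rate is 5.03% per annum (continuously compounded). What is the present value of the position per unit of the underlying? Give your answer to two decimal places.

-£9.82

PV(remaining dividends) I = 12.25·e^(−0.0503·1/12) + 14.63·e^(−0.0503·2/12) + 17.55·e^(−0.0503·3/12) = 44.0373
Current forward F = (S − I)·e^(rT) = (612.01 − 44.0373)·e^(0.0503·8/12) = 567.9727 × 1.034102 = 587.3417
Value (long) = (F − K)·e^(−rT) = (587.3417 − 597.50) × 0.967023 = -9.8233
Value = -£9.82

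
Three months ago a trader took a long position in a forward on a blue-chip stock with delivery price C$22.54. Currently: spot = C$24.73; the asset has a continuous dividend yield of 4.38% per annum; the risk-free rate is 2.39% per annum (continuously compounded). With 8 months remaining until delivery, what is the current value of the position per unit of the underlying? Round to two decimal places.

Current fair forward for the remaining 8 months: F = S·e^((r − q)·T), (r − q) = 0.0239 − 0.0438 = -0.0199
F = 24.73 · e^(-0.0199 × 8/12) = 24.73 × 0.986821 = 24.4041
Value of long forward = (F − K)·e^(−rT) = (24.4041 − 22.54) · e^(−0.0239·8/12)
= 1.8641 × 0.984193 = 1.83

C$1.83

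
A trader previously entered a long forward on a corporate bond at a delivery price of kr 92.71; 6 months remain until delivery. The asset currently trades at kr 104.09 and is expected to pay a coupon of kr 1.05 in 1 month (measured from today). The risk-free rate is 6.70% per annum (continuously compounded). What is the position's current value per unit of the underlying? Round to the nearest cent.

kr 13.39

PV(remaining coupons) I = 1.05·e^(−0.0670·1/12) = 1.0442
Current forward F = (S − I)·e^(rT) = (104.09 − 1.0442)·e^(0.0670·6/12) = 103.0458 × 1.034067 = 106.5563
Value (long) = (F − K)·e^(−rT) = (106.5563 − 92.71) × 0.967055 = 13.3901
Value = kr 13.39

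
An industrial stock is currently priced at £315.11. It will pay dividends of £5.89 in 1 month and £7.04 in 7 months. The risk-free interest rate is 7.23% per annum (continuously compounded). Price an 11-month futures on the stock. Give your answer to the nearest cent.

PV(dividends) I = 5.89·e^(−0.0723·1/12) + 7.04·e^(−0.0723·7/12)
I = 5.8546 + 6.7493 = 12.6039
F = (S − I)·e^(rT) = (315.11 − 12.6039) · e^(0.0723·11/12)
= 302.5061 · e^0.066275 = 302.5061 × 1.068521 = £323.23

£323.23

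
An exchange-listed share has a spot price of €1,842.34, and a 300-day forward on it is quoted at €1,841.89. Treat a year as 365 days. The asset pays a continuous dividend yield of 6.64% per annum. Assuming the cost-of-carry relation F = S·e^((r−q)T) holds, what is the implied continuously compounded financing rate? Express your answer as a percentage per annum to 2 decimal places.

From F = S·e^((r−q)T): (r − q) = ln(F/S)/T
ln(1841.89/1842.34) = ln(0.999756) = -0.000244
(r − q) = -0.000244 / (300/365) = -0.000297
r = ln(F/S)/T + q = -0.000297 + 0.0664 = 0.066103
r = 6.61%

6.61%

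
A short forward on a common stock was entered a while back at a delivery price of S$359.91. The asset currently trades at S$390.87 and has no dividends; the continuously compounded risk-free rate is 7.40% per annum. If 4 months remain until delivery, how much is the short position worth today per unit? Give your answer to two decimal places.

Current fair forward for the remaining 4 months: F = S·e^(r·T), r = 0.0740
F = 390.87 · e^(0.0740 × 4/12) = 390.87 × 1.024973 = 400.6312
Value of long forward = (F − K)·e^(−rT) = (400.6312 − 359.91) · e^(−0.0740·4/12)
= 40.7212 × 0.975635 = 39.73
Short position value = −(long value) = -S$39.73

-S$39.73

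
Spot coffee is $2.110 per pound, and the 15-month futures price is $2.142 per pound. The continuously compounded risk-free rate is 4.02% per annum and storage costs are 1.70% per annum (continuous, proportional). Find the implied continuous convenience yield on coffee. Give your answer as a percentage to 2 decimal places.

F = S·e^((r+u−y)T) ⇒ (r+u−y) = ln(F/S)/T
ln(2.142/2.110) = 0.015052; /T ⇒ 0.012042
y = r + u − ln(F/S)/T = 0.0402 + 0.0170 − 0.012042 = 0.045158
y = 4.52%

4.52%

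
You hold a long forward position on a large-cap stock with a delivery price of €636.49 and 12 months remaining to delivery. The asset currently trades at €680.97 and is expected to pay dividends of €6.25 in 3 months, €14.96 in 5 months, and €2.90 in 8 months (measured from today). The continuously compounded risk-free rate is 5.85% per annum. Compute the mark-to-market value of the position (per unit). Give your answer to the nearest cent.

PV(remaining dividends) I = 6.25·e^(−0.0585·3/12) + 14.96·e^(−0.0585·5/12) + 2.90·e^(−0.0585·8/12) = 23.5481
Current forward F = (S − I)·e^(rT) = (680.97 − 23.5481)·e^(0.0585·12/12) = 657.4219 × 1.060245 = 697.0283
Value (long) = (F − K)·e^(−rT) = (697.0283 − 636.49) × 0.943178 = 57.0984
Value = €57.10

€57.10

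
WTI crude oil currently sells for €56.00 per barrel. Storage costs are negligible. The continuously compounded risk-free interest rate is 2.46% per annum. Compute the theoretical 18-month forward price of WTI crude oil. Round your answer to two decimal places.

€58.10 per barrel

F = S·e^(rT) = 56.00 · e^(0.0246 × 18/12) = 56.00 · e^0.036900
= 56.00 × 1.037589 = €58.10 per barrel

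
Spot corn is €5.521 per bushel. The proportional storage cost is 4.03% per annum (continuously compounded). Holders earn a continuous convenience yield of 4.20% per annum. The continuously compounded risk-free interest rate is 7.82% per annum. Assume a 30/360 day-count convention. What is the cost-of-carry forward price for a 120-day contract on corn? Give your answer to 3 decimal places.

€5.664 per bushel

Net carry = r + u − y = 0.0782 + 0.0403 − 0.0420 = 0.0765
F = S·e^((r+u−y)T) = 5.521 · e^(0.0765 × 120/360) = 5.521 · e^0.025500
= 5.521 × 1.025828 = €5.664 per bushel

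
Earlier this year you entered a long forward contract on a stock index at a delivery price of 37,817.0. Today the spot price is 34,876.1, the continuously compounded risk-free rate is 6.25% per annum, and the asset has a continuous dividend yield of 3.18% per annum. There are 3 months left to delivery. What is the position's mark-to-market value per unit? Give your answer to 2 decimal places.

Current fair forward for the remaining 3 months: F = S·e^((r − q)·T), (r − q) = 0.0625 − 0.0318 = 0.0307
F = 34876.1 · e^(0.0307 × 3/12) = 34876.1 × 1.00770453 = 35144.8040
Value of long forward = (F − K)·e^(−rT) = (35144.8040 − 37817.0) · e^(−0.0625·3/12)
= -2672.1960 × 0.98449644 = -2630.77

-2630.77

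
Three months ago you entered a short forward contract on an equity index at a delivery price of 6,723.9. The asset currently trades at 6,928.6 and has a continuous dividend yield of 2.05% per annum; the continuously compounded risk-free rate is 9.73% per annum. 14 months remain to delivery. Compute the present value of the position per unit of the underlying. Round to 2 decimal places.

-762.50

Current fair forward for the remaining 14 months: F = S·e^((r − q)·T), (r − q) = 0.0973 − 0.0205 = 0.0768
F = 6928.6 · e^(0.0768 × 14/12) = 6928.6 × 1.09373670 = 7578.0641
Value of long forward = (F − K)·e^(−rT) = (7578.0641 − 6723.9) · e^(−0.0973·14/12)
= 854.1641 × 0.89268932 = 762.50
Short position value = −(long value) = -762.50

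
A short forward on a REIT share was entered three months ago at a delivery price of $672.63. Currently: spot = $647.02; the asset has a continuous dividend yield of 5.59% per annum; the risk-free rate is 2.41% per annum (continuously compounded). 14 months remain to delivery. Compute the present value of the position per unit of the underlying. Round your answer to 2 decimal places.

Current fair forward for the remaining 14 months: F = S·e^((r − q)·T), (r − q) = 0.0241 − 0.0559 = -0.0318
F = 647.02 · e^(-0.0318 × 14/12) = 647.02 × 0.963580 = 623.4555
Value of long forward = (F − K)·e^(−rT) = (623.4555 − 672.63) · e^(−0.0241·14/12)
= -49.1745 × 0.972275 = -47.81
Short position value = −(long value) = $47.81

$47.81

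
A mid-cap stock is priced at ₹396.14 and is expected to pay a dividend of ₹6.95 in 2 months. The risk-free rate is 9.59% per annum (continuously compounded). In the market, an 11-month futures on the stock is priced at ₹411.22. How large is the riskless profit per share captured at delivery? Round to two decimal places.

PV(dividends) I = 6.95·e^(−0.0959·2/12) = 6.8398
Fair futures F* = (S − I)·e^(rT) = (396.14 − 6.8398)·e^0.087908 = 389.3002 × 1.091888 = 425.0722
Market ₹411.22 < fair 425.0722: forward underpriced → reverse cash-and-carry (short the stock, invest proceeds at r, pay the dividends, go long the forward).
Profit at T = |F_mkt − F*| = |411.22 − 425.0722| = ₹13.85 per share

₹13.85 per share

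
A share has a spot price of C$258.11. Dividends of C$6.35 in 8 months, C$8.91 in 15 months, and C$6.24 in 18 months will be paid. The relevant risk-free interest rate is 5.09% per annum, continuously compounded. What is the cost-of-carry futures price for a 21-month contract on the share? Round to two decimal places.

C$259.99

PV(dividends) I = 6.35·e^(−0.0509·8/12) + 8.91·e^(−0.0509·15/12) + 6.24·e^(−0.0509·18/12)
I = 6.1381 + 8.3608 + 5.7813 = 20.2802
F = (S − I)·e^(rT) = (258.11 − 20.2802) · e^(0.0509·21/12)
= 237.8298 · e^0.089075 = 237.8298 × 1.093163 = C$259.99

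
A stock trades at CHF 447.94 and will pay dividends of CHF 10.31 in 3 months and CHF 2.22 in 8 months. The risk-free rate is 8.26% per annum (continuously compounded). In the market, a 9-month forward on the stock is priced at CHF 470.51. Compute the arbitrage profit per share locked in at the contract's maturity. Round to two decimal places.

PV(dividends) I = 10.31·e^(−0.0826·3/12) + 2.22·e^(−0.0826·8/12) = 12.2003
Fair forward F* = (S − I)·e^(rT) = (447.94 − 12.2003)·e^0.061950 = 435.7397 × 1.063909 = 463.5874
Market CHF 470.51 > fair 463.5874: forward overpriced → cash-and-carry (borrow at r, buy the stock and collect the dividends, short the forward).
Profit at T = |F_mkt − F*| = |470.51 − 463.5874| = CHF 6.92 per share

CHF 6.92 per share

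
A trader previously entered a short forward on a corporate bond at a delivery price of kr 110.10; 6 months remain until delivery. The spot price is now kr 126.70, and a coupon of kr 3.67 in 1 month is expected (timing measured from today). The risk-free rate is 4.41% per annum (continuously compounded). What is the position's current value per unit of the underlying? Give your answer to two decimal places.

PV(remaining coupons) I = 3.67·e^(−0.0441·1/12) = 3.6565
Current forward F = (S − I)·e^(rT) = (126.70 − 3.6565)·e^(0.0441·6/12) = 123.0435 × 1.022295 = 125.7868
Value (long) = (F − K)·e^(−rT) = (125.7868 − 110.10) × 0.978191 = 15.3447
Short position value = −(long value) = -kr 15.34

-kr 15.34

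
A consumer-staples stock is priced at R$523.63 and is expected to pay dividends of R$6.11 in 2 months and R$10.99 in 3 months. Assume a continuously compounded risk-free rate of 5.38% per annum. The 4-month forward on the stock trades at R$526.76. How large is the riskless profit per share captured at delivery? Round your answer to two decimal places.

PV(dividends) I = 6.11·e^(−0.0538·2/12) + 10.99·e^(−0.0538·3/12) = 16.8986
Fair forward F* = (S − I)·e^(rT) = (523.63 − 16.8986)·e^0.017933 = 506.7314 × 1.018095 = 515.9007
Market R$526.76 > fair 515.9007: forward overpriced → cash-and-carry (borrow at r, buy the stock and collect the dividends, short the forward).
Profit at T = |F_mkt − F*| = |526.76 − 515.9007| = R$10.86 per share

R$10.86 per share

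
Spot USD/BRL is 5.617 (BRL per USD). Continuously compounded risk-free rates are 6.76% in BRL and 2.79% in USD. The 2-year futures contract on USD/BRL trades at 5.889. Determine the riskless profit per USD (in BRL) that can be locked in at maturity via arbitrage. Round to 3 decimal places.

0.192 per USD (in BRL)

Fair futures: F* = S·e^(carry·T), with carry = (r_BRL − r_USD) = 0.0676 − 0.0279 = 0.0397
F* = 5.617 · e^(0.0397 × 2) = 5.617 · e^0.079400 = 5.617 × 1.082637 = 6.0812
Market 5.889 < fair 6.0812: forward underpriced → reverse cash-and-carry (short spot, go long the forward).
At maturity, profit = |F_mkt − F*| = |5.889 − 6.0812| = 0.192 per USD (in BRL)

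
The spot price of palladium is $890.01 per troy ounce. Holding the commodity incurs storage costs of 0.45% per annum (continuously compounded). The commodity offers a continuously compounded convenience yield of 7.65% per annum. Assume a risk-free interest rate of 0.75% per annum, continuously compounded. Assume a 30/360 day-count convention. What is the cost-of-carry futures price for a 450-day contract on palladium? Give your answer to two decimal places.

Net carry = r + u − y = 0.0075 + 0.0045 − 0.0765 = -0.0645
F = S·e^((r+u−y)T) = 890.01 · e^(-0.0645 × 450/360) = 890.01 · e^-0.080625
= 890.01 × 0.922540 = $821.07 per troy ounce

$821.07 per troy ounce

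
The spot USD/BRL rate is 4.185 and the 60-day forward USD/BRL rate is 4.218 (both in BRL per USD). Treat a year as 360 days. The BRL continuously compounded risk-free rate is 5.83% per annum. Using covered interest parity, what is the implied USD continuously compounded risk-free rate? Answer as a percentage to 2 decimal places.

1.12%

F = S·e^((r_BRL − r_USD)T) ⇒ r_USD = r_BRL − ln(F/S)/T
ln(4.218/4.185) = 0.007854; /(60/360) = 0.047124
r_USD = 0.0583 − 0.047124 = 0.011176
r_USD = 1.12%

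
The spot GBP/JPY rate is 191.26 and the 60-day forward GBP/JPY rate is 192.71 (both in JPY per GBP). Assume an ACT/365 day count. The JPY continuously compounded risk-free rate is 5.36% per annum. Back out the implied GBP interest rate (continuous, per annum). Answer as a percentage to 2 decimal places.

0.77%

F = S·e^((r_JPY − r_GBP)T) ⇒ r_GBP = r_JPY − ln(F/S)/T
ln(192.71/191.26) = 0.007553; /(60/365) = 0.045947
r_GBP = 0.0536 − 0.045947 = 0.007653
r_GBP = 0.77%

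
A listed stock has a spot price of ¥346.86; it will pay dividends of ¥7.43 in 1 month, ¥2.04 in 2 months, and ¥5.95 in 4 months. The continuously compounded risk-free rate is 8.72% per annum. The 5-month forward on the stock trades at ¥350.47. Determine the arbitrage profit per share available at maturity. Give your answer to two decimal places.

¥6.50 per share

PV(dividends) I = 7.43·e^(−0.0872·1/12) + 2.04·e^(−0.0872·2/12) + 5.95·e^(−0.0872·4/12) = 15.1663
Fair forward F* = (S − I)·e^(rT) = (346.86 − 15.1663)·e^0.036333 = 331.6937 × 1.037001 = 343.9667
Market ¥350.47 > fair 343.9667: forward overpriced → cash-and-carry (borrow at r, buy the stock and collect the dividends, short the forward).
Profit at T = |F_mkt − F*| = |350.47 − 343.9667| = ¥6.50 per share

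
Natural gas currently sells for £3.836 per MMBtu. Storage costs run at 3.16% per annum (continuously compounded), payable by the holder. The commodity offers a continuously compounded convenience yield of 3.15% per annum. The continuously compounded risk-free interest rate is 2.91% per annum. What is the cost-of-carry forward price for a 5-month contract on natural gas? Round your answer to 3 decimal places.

£3.883 per MMBtu

Net carry = r + u − y = 0.0291 + 0.0316 − 0.0315 = 0.0292
F = S·e^((r+u−y)T) = 3.836 · e^(0.0292 × 5/12) = 3.836 · e^0.012167
= 3.836 × 1.012241 = £3.883 per MMBtu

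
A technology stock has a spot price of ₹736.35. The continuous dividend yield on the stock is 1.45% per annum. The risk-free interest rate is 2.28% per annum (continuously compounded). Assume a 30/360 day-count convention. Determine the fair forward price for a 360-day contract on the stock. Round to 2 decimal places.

F = S·e^((r − q)T) = 736.35 · e^((0.0228 − 0.0145) × 360/360)
= 736.35 · e^0.008300 = 736.35 × 1.008335
F = ₹742.49

₹742.49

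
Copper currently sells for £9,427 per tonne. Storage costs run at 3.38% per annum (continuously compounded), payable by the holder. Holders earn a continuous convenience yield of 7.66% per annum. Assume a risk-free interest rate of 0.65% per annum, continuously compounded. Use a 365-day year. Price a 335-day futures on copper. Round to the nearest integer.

£9,118 per tonne

Net carry = r + u − y = 0.0065 + 0.0338 − 0.0766 = -0.0363
F = S·e^((r+u−y)T) = 9427 · e^(-0.0363 × 335/365) = 9427 · e^-0.033316
= 9427 × 0.967233 = £9,118 per tonne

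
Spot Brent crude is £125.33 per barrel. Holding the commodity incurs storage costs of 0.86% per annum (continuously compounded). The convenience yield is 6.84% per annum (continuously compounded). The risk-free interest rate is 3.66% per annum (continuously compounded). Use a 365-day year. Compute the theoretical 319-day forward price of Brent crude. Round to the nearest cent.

£122.81 per barrel

Net carry = r + u − y = 0.0366 + 0.0086 − 0.0684 = -0.0232
F = S·e^((r+u−y)T) = 125.33 · e^(-0.0232 × 319/365) = 125.33 · e^-0.020276
= 125.33 × 0.979928 = £122.81 per barrel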